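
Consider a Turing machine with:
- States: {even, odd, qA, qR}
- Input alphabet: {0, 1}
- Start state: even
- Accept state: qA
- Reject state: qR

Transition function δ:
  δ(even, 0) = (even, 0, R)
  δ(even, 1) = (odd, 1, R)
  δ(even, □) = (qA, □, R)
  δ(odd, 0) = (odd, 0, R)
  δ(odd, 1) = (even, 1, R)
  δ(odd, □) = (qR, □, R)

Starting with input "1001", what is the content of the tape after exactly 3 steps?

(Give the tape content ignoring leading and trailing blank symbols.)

Execution trace:
Initial: [even]1001
Step 1: δ(even, 1) = (odd, 1, R) → 1[odd]001
Step 2: δ(odd, 0) = (odd, 0, R) → 10[odd]01
Step 3: δ(odd, 0) = (odd, 0, R) → 100[odd]1

After 3 steps, the tape (ignoring leading/trailing blanks) is: 1001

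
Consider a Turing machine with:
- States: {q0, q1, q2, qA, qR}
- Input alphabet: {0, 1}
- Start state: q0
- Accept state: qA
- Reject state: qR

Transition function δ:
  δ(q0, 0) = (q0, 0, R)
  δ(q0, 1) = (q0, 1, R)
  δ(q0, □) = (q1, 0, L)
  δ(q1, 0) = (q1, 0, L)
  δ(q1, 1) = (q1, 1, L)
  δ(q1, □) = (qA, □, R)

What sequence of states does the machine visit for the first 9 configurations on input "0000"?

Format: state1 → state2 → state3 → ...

Execution trace:
Initial: [q0]0000
Step 1: δ(q0, 0) = (q0, 0, R) → 0[q0]000
Step 2: δ(q0, 0) = (q0, 0, R) → 00[q0]00
Step 3: δ(q0, 0) = (q0, 0, R) → 000[q0]0
Step 4: δ(q0, 0) = (q0, 0, R) → 0000[q0]□
Step 5: δ(q0, □) = (q1, 0, L) → 000[q1]00
Step 6: δ(q1, 0) = (q1, 0, L) → 00[q1]000
Step 7: δ(q1, 0) = (q1, 0, L) → 0[q1]0000
Step 8: δ(q1, 0) = (q1, 0, L) → [q1]00000

State sequence: q0 → q0 → q0 → q0 → q0 → q1 → q1 → q1 → q1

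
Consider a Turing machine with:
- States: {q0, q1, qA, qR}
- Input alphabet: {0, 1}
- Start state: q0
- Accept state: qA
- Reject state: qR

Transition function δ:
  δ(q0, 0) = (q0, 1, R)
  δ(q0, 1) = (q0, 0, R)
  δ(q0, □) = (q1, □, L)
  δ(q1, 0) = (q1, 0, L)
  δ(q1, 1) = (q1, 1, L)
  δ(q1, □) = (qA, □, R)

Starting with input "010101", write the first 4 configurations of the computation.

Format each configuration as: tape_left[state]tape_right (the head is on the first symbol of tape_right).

Transitions applied:
Step 1: δ(q0, 0) = (q0, 1, R)
Step 2: δ(q0, 1) = (q0, 0, R)
Step 3: δ(q0, 0) = (q0, 1, R)

The first 4 configurations are:
[q0]010101 ⊢ 1[q0]10101 ⊢ 10[q0]0101 ⊢ 101[q0]101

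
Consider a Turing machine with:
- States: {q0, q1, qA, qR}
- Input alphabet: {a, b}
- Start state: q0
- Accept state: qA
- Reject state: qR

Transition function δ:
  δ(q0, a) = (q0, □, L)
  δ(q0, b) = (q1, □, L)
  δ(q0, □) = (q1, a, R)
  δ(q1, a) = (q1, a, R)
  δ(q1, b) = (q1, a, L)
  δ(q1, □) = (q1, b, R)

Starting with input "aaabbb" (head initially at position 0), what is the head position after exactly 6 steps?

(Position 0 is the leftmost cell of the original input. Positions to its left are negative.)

Execution trace (head position shown):
Step 0: [q0]aaabbb  (head at position 0)
Step 1: move left → [q0]□□aabbb  (head at position -1)
Step 2: move right → a[q1]□aabbb  (head at position 0)
Step 3: move right → ab[q1]aabbb  (head at position 1)
Step 4: move right → aba[q1]abbb  (head at position 2)
Step 5: move right → abaa[q1]bbb  (head at position 3)
Step 6: move left → aba[q1]aabb  (head at position 2)

After 6 steps, the head is at position 2.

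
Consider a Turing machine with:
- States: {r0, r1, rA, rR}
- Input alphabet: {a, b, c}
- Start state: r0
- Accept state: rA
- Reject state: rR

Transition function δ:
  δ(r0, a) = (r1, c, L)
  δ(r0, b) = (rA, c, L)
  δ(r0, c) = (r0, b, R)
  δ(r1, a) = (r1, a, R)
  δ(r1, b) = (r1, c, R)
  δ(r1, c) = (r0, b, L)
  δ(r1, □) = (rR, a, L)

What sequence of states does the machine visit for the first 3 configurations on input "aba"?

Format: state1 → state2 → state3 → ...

Execution trace:
Initial: [r0]aba
Step 1: δ(r0, a) = (r1, c, L) → [r1]□cba
Step 2: δ(r1, □) = (rR, a, L) → [rR]□acba

The machine reaches the reject state rR and halts.

State sequence: r0 → r1 → rR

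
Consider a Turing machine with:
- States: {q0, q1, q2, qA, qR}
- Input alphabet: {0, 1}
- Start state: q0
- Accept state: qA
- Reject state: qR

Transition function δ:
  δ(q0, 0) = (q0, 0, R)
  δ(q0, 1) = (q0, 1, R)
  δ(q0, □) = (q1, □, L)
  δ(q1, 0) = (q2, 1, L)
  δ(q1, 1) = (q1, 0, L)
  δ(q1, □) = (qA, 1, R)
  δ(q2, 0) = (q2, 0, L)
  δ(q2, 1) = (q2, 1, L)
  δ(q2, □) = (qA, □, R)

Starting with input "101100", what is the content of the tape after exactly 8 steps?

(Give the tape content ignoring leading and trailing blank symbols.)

Execution trace:
Initial: [q0]101100
Step 1: δ(q0, 1) = (q0, 1, R) → 1[q0]01100
Step 2: δ(q0, 0) = (q0, 0, R) → 10[q0]1100
Step 3: δ(q0, 1) = (q0, 1, R) → 101[q0]100
Step 4: δ(q0, 1) = (q0, 1, R) → 1011[q0]00
Step 5: δ(q0, 0) = (q0, 0, R) → 10110[q0]0
Step 6: δ(q0, 0) = (q0, 0, R) → 101100[q0]□
Step 7: δ(q0, □) = (q1, □, L) → 10110[q1]0□
Step 8: δ(q1, 0) = (q2, 1, L) → 1011[q2]01□

After 8 steps, the tape (ignoring leading/trailing blanks) is: 101101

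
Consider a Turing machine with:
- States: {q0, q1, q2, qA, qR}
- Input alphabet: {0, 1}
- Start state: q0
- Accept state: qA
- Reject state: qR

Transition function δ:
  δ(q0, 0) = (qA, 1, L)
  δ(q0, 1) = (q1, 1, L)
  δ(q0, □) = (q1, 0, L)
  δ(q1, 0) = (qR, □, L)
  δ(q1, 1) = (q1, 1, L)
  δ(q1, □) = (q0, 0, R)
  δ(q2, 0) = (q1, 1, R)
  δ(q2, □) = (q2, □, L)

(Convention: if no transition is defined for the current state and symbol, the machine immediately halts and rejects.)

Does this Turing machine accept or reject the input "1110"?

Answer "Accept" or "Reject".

Execution trace:
Initial: [q0]1110
Step 1: δ(q0, 1) = (q1, 1, L) → [q1]□1110
Step 2: δ(q1, □) = (q0, 0, R) → 0[q0]1110
Step 3: δ(q0, 1) = (q1, 1, L) → [q1]01110
Step 4: δ(q1, 0) = (qR, □, L) → [qR]□□1110

The machine reaches the reject state qR and halts.

Answer: Reject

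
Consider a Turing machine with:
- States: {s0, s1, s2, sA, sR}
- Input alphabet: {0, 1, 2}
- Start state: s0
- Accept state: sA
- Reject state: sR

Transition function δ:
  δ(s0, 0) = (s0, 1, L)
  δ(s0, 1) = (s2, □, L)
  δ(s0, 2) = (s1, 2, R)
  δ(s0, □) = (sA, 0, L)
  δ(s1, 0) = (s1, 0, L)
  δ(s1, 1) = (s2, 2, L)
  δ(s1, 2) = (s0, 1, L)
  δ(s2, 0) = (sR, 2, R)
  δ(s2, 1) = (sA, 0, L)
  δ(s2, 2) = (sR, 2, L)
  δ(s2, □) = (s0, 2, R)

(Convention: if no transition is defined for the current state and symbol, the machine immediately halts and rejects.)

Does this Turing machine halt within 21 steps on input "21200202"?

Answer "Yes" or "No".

Execution trace:
Initial: [s0]21200202
Step 1: δ(s0, 2) = (s1, 2, R) → 2[s1]1200202
Step 2: δ(s1, 1) = (s2, 2, L) → [s2]22200202
Step 3: δ(s2, 2) = (sR, 2, L) → [sR]□22200202

The machine reaches the reject state sR and halts.
The machine halted after 3 steps (within the 21-step bound).

Answer: Yes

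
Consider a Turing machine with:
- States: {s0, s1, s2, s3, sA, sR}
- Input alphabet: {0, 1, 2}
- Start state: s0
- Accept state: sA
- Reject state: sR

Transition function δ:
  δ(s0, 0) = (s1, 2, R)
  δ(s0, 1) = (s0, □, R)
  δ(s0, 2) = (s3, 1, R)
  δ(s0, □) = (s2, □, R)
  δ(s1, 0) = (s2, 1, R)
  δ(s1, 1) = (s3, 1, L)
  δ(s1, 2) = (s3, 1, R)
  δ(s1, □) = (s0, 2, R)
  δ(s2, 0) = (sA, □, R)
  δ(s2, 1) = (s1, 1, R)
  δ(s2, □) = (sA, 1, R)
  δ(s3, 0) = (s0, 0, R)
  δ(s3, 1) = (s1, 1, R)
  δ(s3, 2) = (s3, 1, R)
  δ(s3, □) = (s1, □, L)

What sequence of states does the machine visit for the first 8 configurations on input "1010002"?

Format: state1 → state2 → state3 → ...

Execution trace:
Initial: [s0]1010002
Step 1: δ(s0, 1) = (s0, □, R) → □[s0]010002
Step 2: δ(s0, 0) = (s1, 2, R) → □2[s1]10002
Step 3: δ(s1, 1) = (s3, 1, L) → □[s3]210002
Step 4: δ(s3, 2) = (s3, 1, R) → □1[s3]10002
Step 5: δ(s3, 1) = (s1, 1, R) → □11[s1]0002
Step 6: δ(s1, 0) = (s2, 1, R) → □111[s2]002
Step 7: δ(s2, 0) = (sA, □, R) → □111□[sA]02

The machine reaches the accept state sA and halts.

State sequence: s0 → s0 → s1 → s3 → s3 → s1 → s2 → sA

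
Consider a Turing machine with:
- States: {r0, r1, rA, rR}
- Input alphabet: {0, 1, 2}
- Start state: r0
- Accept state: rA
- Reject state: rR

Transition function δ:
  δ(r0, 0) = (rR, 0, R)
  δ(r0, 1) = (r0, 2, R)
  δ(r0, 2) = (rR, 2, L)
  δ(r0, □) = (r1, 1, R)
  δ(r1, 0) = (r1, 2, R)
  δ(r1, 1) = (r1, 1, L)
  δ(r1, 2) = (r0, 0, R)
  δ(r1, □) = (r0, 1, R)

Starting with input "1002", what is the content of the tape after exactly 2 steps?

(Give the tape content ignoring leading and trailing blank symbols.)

Execution trace:
Initial: [r0]1002
Step 1: δ(r0, 1) = (r0, 2, R) → 2[r0]002
Step 2: δ(r0, 0) = (rR, 0, R) → 20[rR]02

The machine reaches the reject state rR and halts.

After 2 steps, the tape (ignoring leading/trailing blanks) is: 2002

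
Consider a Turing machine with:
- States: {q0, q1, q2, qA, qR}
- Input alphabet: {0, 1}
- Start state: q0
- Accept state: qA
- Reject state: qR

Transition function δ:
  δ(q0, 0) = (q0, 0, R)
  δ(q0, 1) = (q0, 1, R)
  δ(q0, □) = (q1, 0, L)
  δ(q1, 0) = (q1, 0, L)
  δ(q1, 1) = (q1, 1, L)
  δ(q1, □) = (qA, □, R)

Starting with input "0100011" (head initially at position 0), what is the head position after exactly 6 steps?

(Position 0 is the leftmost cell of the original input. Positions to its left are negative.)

Execution trace (head position shown):
Step 0: [q0]0100011  (head at position 0)
Step 1: move right → 0[q0]100011  (head at position 1)
Step 2: move right → 01[q0]00011  (head at position 2)
Step 3: move right → 010[q0]0011  (head at position 3)
Step 4: move right → 0100[q0]011  (head at position 4)
Step 5: move right → 01000[q0]11  (head at position 5)
Step 6: move right → 010001[q0]1  (head at position 6)

After 6 steps, the head is at position 6.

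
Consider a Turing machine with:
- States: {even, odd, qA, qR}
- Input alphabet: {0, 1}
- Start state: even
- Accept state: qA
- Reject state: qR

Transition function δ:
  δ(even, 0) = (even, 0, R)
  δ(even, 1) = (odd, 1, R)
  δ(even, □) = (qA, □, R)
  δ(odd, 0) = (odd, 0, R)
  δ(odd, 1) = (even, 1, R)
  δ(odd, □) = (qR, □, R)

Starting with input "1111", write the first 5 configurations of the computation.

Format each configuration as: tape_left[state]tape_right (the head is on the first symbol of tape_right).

Transitions applied:
Step 1: δ(even, 1) = (odd, 1, R)
Step 2: δ(odd, 1) = (even, 1, R)
Step 3: δ(even, 1) = (odd, 1, R)
Step 4: δ(odd, 1) = (even, 1, R)

The first 5 configurations are:
[even]1111 ⊢ 1[odd]111 ⊢ 11[even]11 ⊢ 111[odd]1 ⊢ 1111[even]□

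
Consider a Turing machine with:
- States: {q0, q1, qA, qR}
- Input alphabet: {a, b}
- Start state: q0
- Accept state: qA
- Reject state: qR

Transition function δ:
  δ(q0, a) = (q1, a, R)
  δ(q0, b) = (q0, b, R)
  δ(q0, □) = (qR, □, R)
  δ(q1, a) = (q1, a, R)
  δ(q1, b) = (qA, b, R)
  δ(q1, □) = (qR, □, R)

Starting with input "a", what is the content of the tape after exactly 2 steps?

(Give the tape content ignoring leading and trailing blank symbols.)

Execution trace:
Initial: [q0]a
Step 1: δ(q0, a) = (q1, a, R) → a[q1]□
Step 2: δ(q1, □) = (qR, □, R) → a□[qR]□

The machine reaches the reject state qR and halts.

After 2 steps, the tape (ignoring leading/trailing blanks) is: a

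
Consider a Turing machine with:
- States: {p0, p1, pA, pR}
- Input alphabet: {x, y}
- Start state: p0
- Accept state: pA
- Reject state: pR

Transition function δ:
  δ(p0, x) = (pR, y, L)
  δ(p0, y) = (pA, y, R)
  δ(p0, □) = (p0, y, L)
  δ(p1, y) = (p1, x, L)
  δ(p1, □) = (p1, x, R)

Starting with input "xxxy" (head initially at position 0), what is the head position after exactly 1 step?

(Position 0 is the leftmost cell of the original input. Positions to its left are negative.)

Execution trace (head position shown):
Step 0: [p0]xxxy  (head at position 0)
Step 1: move left → [pR]□yxxy  (head at position -1)

After 1 step, the head is at position -1.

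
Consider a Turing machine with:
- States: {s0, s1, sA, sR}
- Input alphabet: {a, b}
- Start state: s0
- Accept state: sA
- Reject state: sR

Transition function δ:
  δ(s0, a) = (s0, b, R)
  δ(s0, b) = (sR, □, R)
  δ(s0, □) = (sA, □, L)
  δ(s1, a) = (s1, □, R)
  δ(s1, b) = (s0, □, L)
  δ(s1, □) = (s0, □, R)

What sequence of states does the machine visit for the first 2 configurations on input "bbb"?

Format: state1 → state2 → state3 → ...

Execution trace:
Initial: [s0]bbb
Step 1: δ(s0, b) = (sR, □, R) → □[sR]bb

The machine reaches the reject state sR and halts.

State sequence: s0 → sR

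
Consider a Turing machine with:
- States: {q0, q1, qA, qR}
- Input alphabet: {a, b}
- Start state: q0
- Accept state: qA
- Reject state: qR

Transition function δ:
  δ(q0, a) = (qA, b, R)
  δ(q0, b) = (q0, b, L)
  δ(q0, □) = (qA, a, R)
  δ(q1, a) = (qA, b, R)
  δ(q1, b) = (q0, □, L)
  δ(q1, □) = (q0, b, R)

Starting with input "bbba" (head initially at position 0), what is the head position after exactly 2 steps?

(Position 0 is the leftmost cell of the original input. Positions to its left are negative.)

Execution trace (head position shown):
Step 0: [q0]bbba  (head at position 0)
Step 1: move left → [q0]□bbba  (head at position -1)
Step 2: move right → a[qA]bbba  (head at position 0)

After 2 steps, the head is at position 0.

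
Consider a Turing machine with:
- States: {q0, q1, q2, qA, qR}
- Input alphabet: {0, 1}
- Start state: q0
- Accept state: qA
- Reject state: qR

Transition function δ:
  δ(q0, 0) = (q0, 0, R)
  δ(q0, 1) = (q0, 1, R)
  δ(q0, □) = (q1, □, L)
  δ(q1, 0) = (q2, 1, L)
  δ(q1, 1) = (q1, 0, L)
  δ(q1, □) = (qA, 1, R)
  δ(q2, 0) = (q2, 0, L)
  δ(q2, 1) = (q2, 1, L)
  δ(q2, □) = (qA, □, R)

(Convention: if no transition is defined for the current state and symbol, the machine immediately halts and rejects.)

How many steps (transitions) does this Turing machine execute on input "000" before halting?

Execution trace:
Initial: [q0]000
Step 1: δ(q0, 0) = (q0, 0, R) → 0[q0]00
Step 2: δ(q0, 0) = (q0, 0, R) → 00[q0]0
Step 3: δ(q0, 0) = (q0, 0, R) → 000[q0]□
Step 4: δ(q0, □) = (q1, □, L) → 00[q1]0□
Step 5: δ(q1, 0) = (q2, 1, L) → 0[q2]01□
Step 6: δ(q2, 0) = (q2, 0, L) → [q2]001□
Step 7: δ(q2, 0) = (q2, 0, L) → [q2]□001□
Step 8: δ(q2, □) = (qA, □, R) → □[qA]001□

The machine reaches the accept state qA and halts.

The machine executed 8 steps before halting.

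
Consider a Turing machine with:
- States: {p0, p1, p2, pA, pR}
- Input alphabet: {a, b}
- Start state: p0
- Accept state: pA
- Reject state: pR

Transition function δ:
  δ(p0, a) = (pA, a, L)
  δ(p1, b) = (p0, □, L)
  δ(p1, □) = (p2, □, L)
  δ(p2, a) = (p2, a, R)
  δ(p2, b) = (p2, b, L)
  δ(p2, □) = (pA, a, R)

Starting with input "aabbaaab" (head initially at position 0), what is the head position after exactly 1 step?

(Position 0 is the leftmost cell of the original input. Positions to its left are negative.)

Execution trace (head position shown):
Step 0: [p0]aabbaaab  (head at position 0)
Step 1: move left → [pA]□aabbaaab  (head at position -1)

After 1 step, the head is at position -1.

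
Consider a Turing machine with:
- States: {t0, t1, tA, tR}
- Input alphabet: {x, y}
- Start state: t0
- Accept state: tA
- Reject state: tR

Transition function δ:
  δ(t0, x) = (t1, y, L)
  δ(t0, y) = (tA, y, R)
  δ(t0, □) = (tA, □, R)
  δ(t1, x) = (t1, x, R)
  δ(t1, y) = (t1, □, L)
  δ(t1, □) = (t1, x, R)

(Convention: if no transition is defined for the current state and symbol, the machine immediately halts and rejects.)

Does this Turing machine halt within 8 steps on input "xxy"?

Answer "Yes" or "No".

Execution trace:
Initial: [t0]xxy
Step 1: δ(t0, x) = (t1, y, L) → [t1]□yxy
Step 2: δ(t1, □) = (t1, x, R) → x[t1]yxy
Step 3: δ(t1, y) = (t1, □, L) → [t1]x□xy
Step 4: δ(t1, x) = (t1, x, R) → x[t1]□xy
Step 5: δ(t1, □) = (t1, x, R) → xx[t1]xy
Step 6: δ(t1, x) = (t1, x, R) → xxx[t1]y
Step 7: δ(t1, y) = (t1, □, L) → xx[t1]x□
Step 8: δ(t1, x) = (t1, x, R) → xxx[t1]□

The machine has not reached a halting state after 8 steps.
The machine did not halt within the 8-step bound.

Answer: No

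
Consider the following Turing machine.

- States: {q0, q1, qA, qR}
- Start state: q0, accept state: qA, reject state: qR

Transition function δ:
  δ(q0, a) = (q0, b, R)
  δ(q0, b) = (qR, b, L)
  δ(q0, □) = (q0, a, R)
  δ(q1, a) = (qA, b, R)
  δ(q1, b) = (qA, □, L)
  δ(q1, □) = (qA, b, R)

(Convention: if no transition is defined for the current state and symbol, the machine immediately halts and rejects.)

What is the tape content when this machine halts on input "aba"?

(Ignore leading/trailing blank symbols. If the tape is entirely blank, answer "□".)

Execution trace:
Initial: [q0]aba
Step 1: δ(q0, a) = (q0, b, R) → b[q0]ba
Step 2: δ(q0, b) = (qR, b, L) → [qR]bba

The machine reaches the reject state qR and halts.

Final tape (ignoring leading/trailing blanks): bba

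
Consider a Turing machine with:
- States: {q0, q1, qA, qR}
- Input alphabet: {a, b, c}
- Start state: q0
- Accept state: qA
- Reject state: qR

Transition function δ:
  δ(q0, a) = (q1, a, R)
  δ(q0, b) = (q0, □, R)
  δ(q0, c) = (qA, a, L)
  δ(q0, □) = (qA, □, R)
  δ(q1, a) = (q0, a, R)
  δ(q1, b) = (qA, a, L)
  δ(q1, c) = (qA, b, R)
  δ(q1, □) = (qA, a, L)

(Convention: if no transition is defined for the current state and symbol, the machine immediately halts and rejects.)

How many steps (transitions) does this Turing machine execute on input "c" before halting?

Execution trace:
Initial: [q0]c
Step 1: δ(q0, c) = (qA, a, L) → [qA]□a

The machine reaches the accept state qA and halts.

The machine executed 1 step before halting.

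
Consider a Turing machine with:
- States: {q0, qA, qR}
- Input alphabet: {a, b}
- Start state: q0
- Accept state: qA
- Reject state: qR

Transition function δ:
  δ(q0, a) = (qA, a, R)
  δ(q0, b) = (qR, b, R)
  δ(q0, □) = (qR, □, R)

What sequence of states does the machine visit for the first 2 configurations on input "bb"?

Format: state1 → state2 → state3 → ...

Execution trace:
Initial: [q0]bb
Step 1: δ(q0, b) = (qR, b, R) → b[qR]b

The machine reaches the reject state qR and halts.

State sequence: q0 → qR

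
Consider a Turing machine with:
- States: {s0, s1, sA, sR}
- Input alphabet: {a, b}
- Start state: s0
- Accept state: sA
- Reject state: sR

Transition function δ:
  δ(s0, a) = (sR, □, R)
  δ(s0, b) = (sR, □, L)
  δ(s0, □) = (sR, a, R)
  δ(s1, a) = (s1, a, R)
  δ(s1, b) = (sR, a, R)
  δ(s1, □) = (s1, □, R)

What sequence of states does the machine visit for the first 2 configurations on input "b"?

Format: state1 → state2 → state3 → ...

Execution trace:
Initial: [s0]b
Step 1: δ(s0, b) = (sR, □, L) → [sR]□□

The machine reaches the reject state sR and halts.

State sequence: s0 → sR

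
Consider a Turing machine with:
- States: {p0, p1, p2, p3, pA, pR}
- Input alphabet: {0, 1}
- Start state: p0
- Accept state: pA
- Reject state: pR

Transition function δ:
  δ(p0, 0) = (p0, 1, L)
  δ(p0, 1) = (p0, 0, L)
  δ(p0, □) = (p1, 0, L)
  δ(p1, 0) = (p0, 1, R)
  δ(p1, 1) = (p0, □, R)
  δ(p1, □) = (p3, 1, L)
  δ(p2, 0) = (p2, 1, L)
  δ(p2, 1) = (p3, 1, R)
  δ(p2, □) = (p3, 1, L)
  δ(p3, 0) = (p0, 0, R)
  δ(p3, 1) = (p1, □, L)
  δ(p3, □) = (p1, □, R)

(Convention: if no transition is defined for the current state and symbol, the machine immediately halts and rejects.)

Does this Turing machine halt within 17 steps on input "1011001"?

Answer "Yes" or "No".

Execution trace:
Initial: [p0]1011001
Step 1: δ(p0, 1) = (p0, 0, L) → [p0]□0011001
Step 2: δ(p0, □) = (p1, 0, L) → [p1]□00011001
Step 3: δ(p1, □) = (p3, 1, L) → [p3]□100011001
Step 4: δ(p3, □) = (p1, □, R) → □[p1]100011001
Step 5: δ(p1, 1) = (p0, □, R) → □□[p0]00011001
Step 6: δ(p0, 0) = (p0, 1, L) → □[p0]□10011001
Step 7: δ(p0, □) = (p1, 0, L) → [p1]□010011001
Step 8: δ(p1, □) = (p3, 1, L) → [p3]□1010011001
Step 9: δ(p3, □) = (p1, □, R) → □[p1]1010011001
Step 10: δ(p1, 1) = (p0, □, R) → □□[p0]010011001
Step 11: δ(p0, 0) = (p0, 1, L) → □[p0]□110011001
Step 12: δ(p0, □) = (p1, 0, L) → [p1]□0110011001
Step 13: δ(p1, □) = (p3, 1, L) → [p3]□10110011001
Step 14: δ(p3, □) = (p1, □, R) → □[p1]10110011001
Step 15: δ(p1, 1) = (p0, □, R) → □□[p0]0110011001
Step 16: δ(p0, 0) = (p0, 1, L) → □[p0]□1110011001
Step 17: δ(p0, □) = (p1, 0, L) → [p1]□01110011001

The machine has not reached a halting state after 17 steps.
The machine did not halt within the 17-step bound.

Answer: No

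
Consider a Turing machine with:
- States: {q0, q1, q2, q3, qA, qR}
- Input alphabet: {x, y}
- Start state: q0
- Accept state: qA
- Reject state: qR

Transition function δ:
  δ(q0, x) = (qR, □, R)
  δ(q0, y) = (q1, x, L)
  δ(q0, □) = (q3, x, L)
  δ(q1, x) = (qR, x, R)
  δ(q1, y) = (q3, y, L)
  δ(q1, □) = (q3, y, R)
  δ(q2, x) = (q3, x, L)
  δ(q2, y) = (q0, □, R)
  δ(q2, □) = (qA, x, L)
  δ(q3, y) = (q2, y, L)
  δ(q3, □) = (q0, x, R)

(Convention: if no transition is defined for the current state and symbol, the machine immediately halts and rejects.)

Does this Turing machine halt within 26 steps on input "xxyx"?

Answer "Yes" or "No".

Execution trace:
Initial: [q0]xxyx
Step 1: δ(q0, x) = (qR, □, R) → □[qR]xyx

The machine reaches the reject state qR and halts.
The machine halted after 1 step (within the 26-step bound).

Answer: Yes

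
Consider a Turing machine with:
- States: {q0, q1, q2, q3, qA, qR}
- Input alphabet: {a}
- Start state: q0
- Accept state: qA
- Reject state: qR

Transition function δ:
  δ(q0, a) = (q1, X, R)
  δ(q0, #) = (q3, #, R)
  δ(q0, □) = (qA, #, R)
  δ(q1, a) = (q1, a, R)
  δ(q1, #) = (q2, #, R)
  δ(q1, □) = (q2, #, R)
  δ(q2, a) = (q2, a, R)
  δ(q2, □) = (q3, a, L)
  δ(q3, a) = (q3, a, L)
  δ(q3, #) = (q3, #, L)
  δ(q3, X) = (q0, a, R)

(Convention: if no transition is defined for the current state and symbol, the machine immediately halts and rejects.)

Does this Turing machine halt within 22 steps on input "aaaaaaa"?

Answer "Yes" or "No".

Execution trace:
Initial: [q0]aaaaaaa
Step 1: δ(q0, a) = (q1, X, R) → X[q1]aaaaaa
Step 2: δ(q1, a) = (q1, a, R) → Xa[q1]aaaaa
Step 3: δ(q1, a) = (q1, a, R) → Xaa[q1]aaaa
Step 4: δ(q1, a) = (q1, a, R) → Xaaa[q1]aaa
Step 5: δ(q1, a) = (q1, a, R) → Xaaaa[q1]aa
Step 6: δ(q1, a) = (q1, a, R) → Xaaaaa[q1]a
Step 7: δ(q1, a) = (q1, a, R) → Xaaaaaa[q1]□
Step 8: δ(q1, □) = (q2, #, R) → Xaaaaaa#[q2]□
Step 9: δ(q2, □) = (q3, a, L) → Xaaaaaa[q3]#a
Step 10: δ(q3, #) = (q3, #, L) → Xaaaaa[q3]a#a
Step 11: δ(q3, a) = (q3, a, L) → Xaaaa[q3]aa#a
Step 12: δ(q3, a) = (q3, a, L) → Xaaa[q3]aaa#a
Step 13: δ(q3, a) = (q3, a, L) → Xaa[q3]aaaa#a
Step 14: δ(q3, a) = (q3, a, L) → Xa[q3]aaaaa#a
Step 15: δ(q3, a) = (q3, a, L) → X[q3]aaaaaa#a
Step 16: δ(q3, a) = (q3, a, L) → [q3]Xaaaaaa#a
Step 17: δ(q3, X) = (q0, a, R) → a[q0]aaaaaa#a
Step 18: δ(q0, a) = (q1, X, R) → aX[q1]aaaaa#a
Step 19: δ(q1, a) = (q1, a, R) → aXa[q1]aaaa#a
Step 20: δ(q1, a) = (q1, a, R) → aXaa[q1]aaa#a
Step 21: δ(q1, a) = (q1, a, R) → aXaaa[q1]aa#a
Step 22: δ(q1, a) = (q1, a, R) → aXaaaa[q1]a#a

The machine has not reached a halting state after 22 steps.
The machine did not halt within the 22-step bound.

Answer: No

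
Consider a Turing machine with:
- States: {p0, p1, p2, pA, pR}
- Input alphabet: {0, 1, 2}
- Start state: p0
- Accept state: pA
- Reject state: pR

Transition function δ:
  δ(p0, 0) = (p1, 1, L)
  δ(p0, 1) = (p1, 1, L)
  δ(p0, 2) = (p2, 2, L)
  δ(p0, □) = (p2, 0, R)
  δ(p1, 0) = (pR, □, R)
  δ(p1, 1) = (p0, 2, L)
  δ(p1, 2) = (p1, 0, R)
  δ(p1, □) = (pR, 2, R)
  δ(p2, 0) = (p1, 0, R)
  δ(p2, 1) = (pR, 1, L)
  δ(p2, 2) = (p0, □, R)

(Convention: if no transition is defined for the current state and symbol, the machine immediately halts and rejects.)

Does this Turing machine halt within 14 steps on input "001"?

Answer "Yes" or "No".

Execution trace:
Initial: [p0]001
Step 1: δ(p0, 0) = (p1, 1, L) → [p1]□101
Step 2: δ(p1, □) = (pR, 2, R) → 2[pR]101

The machine reaches the reject state pR and halts.
The machine halted after 2 steps (within the 14-step bound).

Answer: Yes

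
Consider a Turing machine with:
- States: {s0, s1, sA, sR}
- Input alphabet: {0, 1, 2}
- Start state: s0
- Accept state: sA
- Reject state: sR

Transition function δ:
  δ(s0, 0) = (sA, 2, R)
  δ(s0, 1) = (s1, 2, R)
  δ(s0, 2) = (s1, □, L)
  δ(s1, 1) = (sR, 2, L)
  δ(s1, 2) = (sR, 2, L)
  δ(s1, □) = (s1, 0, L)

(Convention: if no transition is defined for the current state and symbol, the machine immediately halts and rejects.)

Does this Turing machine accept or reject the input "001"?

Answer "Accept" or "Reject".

Execution trace:
Initial: [s0]001
Step 1: δ(s0, 0) = (sA, 2, R) → 2[sA]01

The machine reaches the accept state sA and halts.

Answer: Accept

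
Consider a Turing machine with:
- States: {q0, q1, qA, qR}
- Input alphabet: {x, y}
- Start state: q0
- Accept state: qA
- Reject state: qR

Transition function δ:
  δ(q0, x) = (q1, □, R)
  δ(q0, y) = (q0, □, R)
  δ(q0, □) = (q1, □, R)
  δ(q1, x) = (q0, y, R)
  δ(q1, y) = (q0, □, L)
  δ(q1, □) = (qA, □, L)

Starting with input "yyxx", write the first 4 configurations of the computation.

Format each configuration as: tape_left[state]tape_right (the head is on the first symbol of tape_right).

Transitions applied:
Step 1: δ(q0, y) = (q0, □, R)
Step 2: δ(q0, y) = (q0, □, R)
Step 3: δ(q0, x) = (q1, □, R)

The first 4 configurations are:
[q0]yyxx ⊢ □[q0]yxx ⊢ □□[q0]xx ⊢ □□□[q1]x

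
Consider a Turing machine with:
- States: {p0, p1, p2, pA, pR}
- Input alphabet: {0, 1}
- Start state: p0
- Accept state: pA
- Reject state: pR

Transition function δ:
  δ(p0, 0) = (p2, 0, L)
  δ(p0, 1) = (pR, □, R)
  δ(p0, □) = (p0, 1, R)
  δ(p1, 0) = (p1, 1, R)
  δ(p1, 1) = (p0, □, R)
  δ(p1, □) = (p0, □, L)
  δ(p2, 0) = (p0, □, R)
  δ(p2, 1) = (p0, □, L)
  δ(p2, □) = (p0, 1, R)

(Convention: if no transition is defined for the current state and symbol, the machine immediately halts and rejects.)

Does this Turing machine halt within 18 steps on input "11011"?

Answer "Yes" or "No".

Execution trace:
Initial: [p0]11011
Step 1: δ(p0, 1) = (pR, □, R) → □[pR]1011

The machine reaches the reject state pR and halts.
The machine halted after 1 step (within the 18-step bound).

Answer: Yes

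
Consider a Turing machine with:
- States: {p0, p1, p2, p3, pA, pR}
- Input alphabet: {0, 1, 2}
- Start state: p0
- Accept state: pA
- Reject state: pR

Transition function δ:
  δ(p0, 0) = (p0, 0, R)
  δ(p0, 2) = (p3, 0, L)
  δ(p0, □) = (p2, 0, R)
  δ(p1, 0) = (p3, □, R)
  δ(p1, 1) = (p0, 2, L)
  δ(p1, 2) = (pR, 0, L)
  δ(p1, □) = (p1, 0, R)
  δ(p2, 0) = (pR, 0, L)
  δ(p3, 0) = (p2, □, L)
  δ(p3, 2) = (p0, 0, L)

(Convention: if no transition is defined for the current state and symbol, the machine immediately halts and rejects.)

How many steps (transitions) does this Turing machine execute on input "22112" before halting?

Execution trace:
Initial: [p0]22112
Step 1: δ(p0, 2) = (p3, 0, L) → [p3]□02112

No transition is defined for δ(p3, □). By convention the machine halts and rejects.

The machine executed 1 step before halting.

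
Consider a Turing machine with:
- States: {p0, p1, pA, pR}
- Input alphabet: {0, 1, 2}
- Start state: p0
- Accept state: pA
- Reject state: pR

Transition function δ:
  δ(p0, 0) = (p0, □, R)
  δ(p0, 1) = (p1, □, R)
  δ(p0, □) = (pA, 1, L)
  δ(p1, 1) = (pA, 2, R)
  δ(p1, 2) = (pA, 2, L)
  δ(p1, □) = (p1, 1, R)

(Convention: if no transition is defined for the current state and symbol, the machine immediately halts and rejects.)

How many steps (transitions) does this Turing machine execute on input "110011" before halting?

Execution trace:
Initial: [p0]110011
Step 1: δ(p0, 1) = (p1, □, R) → □[p1]10011
Step 2: δ(p1, 1) = (pA, 2, R) → □2[pA]0011

The machine reaches the accept state pA and halts.

The machine executed 2 steps before halting.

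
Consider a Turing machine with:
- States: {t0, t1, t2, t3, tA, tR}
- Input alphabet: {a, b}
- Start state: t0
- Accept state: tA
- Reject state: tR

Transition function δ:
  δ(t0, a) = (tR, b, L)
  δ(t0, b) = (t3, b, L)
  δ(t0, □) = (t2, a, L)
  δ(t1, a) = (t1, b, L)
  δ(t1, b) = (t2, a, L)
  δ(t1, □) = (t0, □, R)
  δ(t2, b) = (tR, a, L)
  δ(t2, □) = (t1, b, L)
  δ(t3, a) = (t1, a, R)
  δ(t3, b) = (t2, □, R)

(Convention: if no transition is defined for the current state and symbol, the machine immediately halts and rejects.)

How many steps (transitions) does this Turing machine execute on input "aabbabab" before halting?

Execution trace:
Initial: [t0]aabbabab
Step 1: δ(t0, a) = (tR, b, L) → [tR]□babbabab

The machine reaches the reject state tR and halts.

The machine executed 1 step before halting.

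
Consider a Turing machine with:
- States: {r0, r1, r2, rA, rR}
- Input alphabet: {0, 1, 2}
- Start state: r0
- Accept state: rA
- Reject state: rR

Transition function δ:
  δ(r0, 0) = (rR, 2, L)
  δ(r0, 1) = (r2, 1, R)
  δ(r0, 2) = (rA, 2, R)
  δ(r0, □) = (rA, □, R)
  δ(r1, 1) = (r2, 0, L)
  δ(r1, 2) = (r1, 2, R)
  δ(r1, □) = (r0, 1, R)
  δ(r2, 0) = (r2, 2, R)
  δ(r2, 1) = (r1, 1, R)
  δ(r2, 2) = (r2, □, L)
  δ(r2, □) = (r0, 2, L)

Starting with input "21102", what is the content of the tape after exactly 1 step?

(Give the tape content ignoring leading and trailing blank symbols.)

Execution trace:
Initial: [r0]21102
Step 1: δ(r0, 2) = (rA, 2, R) → 2[rA]1102

The machine reaches the accept state rA and halts.

After 1 step, the tape (ignoring leading/trailing blanks) is: 21102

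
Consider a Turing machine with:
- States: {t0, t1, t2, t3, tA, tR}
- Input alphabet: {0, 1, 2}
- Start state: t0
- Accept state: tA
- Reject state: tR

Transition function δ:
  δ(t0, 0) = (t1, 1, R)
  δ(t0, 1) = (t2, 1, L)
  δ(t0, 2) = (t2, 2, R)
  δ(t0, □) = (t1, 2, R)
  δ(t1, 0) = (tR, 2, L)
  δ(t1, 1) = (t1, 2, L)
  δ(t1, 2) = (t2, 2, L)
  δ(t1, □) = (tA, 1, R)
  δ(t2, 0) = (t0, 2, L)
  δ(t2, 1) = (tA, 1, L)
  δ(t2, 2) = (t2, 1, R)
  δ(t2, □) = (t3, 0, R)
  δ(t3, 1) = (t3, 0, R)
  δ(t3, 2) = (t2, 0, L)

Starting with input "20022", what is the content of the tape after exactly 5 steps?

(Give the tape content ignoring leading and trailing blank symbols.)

Execution trace:
Initial: [t0]20022
Step 1: δ(t0, 2) = (t2, 2, R) → 2[t2]0022
Step 2: δ(t2, 0) = (t0, 2, L) → [t0]22022
Step 3: δ(t0, 2) = (t2, 2, R) → 2[t2]2022
Step 4: δ(t2, 2) = (t2, 1, R) → 21[t2]022
Step 5: δ(t2, 0) = (t0, 2, L) → 2[t0]1222

After 5 steps, the tape (ignoring leading/trailing blanks) is: 21222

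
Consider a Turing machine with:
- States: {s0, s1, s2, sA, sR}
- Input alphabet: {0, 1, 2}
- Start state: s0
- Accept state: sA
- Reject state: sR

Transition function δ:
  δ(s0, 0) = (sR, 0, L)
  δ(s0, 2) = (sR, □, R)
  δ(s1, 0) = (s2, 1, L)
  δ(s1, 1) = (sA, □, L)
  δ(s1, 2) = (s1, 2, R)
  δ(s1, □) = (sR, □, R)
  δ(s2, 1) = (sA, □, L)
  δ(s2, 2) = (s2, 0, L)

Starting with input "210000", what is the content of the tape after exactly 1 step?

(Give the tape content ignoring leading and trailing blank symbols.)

Execution trace:
Initial: [s0]210000
Step 1: δ(s0, 2) = (sR, □, R) → □[sR]10000

The machine reaches the reject state sR and halts.

After 1 step, the tape (ignoring leading/trailing blanks) is: 10000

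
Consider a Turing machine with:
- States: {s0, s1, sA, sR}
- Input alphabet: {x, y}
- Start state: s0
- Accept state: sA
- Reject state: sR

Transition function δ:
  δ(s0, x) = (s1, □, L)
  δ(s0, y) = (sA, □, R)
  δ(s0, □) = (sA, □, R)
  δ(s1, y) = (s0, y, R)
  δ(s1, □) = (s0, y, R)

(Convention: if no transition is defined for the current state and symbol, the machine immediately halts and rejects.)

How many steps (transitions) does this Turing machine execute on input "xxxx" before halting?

Execution trace:
Initial: [s0]xxxx
Step 1: δ(s0, x) = (s1, □, L) → [s1]□□xxx
Step 2: δ(s1, □) = (s0, y, R) → y[s0]□xxx
Step 3: δ(s0, □) = (sA, □, R) → y□[sA]xxx

The machine reaches the accept state sA and halts.

The machine executed 3 steps before halting.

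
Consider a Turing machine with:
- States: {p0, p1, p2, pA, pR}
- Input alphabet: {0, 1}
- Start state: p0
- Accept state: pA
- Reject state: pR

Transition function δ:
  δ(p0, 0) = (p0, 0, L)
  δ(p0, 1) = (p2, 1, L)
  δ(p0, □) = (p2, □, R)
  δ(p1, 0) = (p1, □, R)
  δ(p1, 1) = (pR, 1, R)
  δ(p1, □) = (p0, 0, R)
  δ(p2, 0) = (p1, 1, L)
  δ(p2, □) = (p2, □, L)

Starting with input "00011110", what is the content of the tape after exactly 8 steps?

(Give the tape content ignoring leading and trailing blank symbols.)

Execution trace:
Initial: [p0]00011110
Step 1: δ(p0, 0) = (p0, 0, L) → [p0]□00011110
Step 2: δ(p0, □) = (p2, □, R) → □[p2]00011110
Step 3: δ(p2, 0) = (p1, 1, L) → [p1]□10011110
Step 4: δ(p1, □) = (p0, 0, R) → 0[p0]10011110
Step 5: δ(p0, 1) = (p2, 1, L) → [p2]010011110
Step 6: δ(p2, 0) = (p1, 1, L) → [p1]□110011110
Step 7: δ(p1, □) = (p0, 0, R) → 0[p0]110011110
Step 8: δ(p0, 1) = (p2, 1, L) → [p2]0110011110

After 8 steps, the tape (ignoring leading/trailing blanks) is: 0110011110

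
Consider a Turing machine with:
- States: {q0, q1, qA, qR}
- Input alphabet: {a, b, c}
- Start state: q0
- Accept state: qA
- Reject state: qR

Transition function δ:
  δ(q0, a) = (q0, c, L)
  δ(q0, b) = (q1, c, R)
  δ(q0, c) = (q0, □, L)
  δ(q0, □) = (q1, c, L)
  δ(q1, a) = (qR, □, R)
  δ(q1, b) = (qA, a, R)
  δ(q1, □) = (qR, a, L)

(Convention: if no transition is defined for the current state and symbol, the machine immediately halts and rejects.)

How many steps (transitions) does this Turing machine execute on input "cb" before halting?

Execution trace:
Initial: [q0]cb
Step 1: δ(q0, c) = (q0, □, L) → [q0]□□b
Step 2: δ(q0, □) = (q1, c, L) → [q1]□c□b
Step 3: δ(q1, □) = (qR, a, L) → [qR]□ac□b

The machine reaches the reject state qR and halts.

The machine executed 3 steps before halting.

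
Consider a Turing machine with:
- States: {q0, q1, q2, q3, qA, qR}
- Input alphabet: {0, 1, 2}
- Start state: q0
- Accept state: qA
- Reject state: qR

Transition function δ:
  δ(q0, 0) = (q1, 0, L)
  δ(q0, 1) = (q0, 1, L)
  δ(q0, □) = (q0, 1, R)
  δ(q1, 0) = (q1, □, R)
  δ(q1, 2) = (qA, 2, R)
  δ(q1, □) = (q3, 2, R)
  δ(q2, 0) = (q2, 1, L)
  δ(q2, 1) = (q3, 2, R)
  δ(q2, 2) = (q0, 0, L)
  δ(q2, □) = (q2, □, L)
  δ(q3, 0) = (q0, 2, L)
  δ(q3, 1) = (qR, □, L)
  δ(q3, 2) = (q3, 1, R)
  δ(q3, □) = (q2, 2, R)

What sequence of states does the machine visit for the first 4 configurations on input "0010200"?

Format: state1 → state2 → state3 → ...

Execution trace:
Initial: [q0]0010200
Step 1: δ(q0, 0) = (q1, 0, L) → [q1]□0010200
Step 2: δ(q1, □) = (q3, 2, R) → 2[q3]0010200
Step 3: δ(q3, 0) = (q0, 2, L) → [q0]22010200

No transition is defined for δ(q0, 2). By convention the machine halts and rejects.

State sequence: q0 → q1 → q3 → q0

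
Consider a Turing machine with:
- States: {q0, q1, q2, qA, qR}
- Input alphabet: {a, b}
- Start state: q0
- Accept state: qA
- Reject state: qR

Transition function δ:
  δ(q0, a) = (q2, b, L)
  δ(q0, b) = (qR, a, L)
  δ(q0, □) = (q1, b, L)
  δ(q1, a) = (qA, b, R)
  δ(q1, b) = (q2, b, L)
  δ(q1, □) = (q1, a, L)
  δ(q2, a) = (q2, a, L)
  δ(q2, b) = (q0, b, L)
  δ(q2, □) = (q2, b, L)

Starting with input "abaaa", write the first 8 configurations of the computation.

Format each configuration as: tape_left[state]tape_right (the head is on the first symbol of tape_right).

Transitions applied:
Step 1: δ(q0, a) = (q2, b, L)
Step 2: δ(q2, □) = (q2, b, L)
Step 3: δ(q2, □) = (q2, b, L)
Step 4: δ(q2, □) = (q2, b, L)
Step 5: δ(q2, □) = (q2, b, L)
Step 6: δ(q2, □) = (q2, b, L)
Step 7: δ(q2, □) = (q2, b, L)

The first 8 configurations are:
[q0]abaaa ⊢ [q2]□bbaaa ⊢ [q2]□bbbaaa ⊢ [q2]□bbbbaaa ⊢ [q2]□bbbbbaaa ⊢ [q2]□bbbbbbaaa ⊢ [q2]□bbbbbbbaaa ⊢ [q2]□bbbbbbbbaaa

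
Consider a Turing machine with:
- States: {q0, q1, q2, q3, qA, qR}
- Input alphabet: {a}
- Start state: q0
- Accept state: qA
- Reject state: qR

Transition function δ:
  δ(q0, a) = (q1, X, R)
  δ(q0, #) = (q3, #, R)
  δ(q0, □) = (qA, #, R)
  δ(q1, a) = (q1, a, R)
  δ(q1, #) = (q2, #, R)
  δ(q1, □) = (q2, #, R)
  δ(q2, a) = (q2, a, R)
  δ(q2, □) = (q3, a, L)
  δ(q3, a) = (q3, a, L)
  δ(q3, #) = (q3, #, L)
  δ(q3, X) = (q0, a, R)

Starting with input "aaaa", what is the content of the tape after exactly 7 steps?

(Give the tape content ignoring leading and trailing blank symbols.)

Execution trace:
Initial: [q0]aaaa
Step 1: δ(q0, a) = (q1, X, R) → X[q1]aaa
Step 2: δ(q1, a) = (q1, a, R) → Xa[q1]aa
Step 3: δ(q1, a) = (q1, a, R) → Xaa[q1]a
Step 4: δ(q1, a) = (q1, a, R) → Xaaa[q1]□
Step 5: δ(q1, □) = (q2, #, R) → Xaaa#[q2]□
Step 6: δ(q2, □) = (q3, a, L) → Xaaa[q3]#a
Step 7: δ(q3, #) = (q3, #, L) → Xaa[q3]a#a

After 7 steps, the tape (ignoring leading/trailing blanks) is: Xaaa#a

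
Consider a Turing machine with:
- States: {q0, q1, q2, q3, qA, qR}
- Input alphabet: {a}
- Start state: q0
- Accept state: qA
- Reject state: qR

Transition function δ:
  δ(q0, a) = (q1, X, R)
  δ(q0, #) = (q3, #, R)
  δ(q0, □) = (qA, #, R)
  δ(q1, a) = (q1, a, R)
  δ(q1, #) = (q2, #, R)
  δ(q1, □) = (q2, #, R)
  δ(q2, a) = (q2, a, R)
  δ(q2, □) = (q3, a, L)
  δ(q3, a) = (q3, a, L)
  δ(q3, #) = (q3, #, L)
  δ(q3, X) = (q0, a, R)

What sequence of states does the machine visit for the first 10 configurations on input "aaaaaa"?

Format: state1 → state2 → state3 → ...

Execution trace:
Initial: [q0]aaaaaa
Step 1: δ(q0, a) = (q1, X, R) → X[q1]aaaaa
Step 2: δ(q1, a) = (q1, a, R) → Xa[q1]aaaa
Step 3: δ(q1, a) = (q1, a, R) → Xaa[q1]aaa
Step 4: δ(q1, a) = (q1, a, R) → Xaaa[q1]aa
Step 5: δ(q1, a) = (q1, a, R) → Xaaaa[q1]a
Step 6: δ(q1, a) = (q1, a, R) → Xaaaaa[q1]□
Step 7: δ(q1, □) = (q2, #, R) → Xaaaaa#[q2]□
Step 8: δ(q2, □) = (q3, a, L) → Xaaaaa[q3]#a
Step 9: δ(q3, #) = (q3, #, L) → Xaaaa[q3]a#a

State sequence: q0 → q1 → q1 → q1 → q1 → q1 → q1 → q2 → q3 → q3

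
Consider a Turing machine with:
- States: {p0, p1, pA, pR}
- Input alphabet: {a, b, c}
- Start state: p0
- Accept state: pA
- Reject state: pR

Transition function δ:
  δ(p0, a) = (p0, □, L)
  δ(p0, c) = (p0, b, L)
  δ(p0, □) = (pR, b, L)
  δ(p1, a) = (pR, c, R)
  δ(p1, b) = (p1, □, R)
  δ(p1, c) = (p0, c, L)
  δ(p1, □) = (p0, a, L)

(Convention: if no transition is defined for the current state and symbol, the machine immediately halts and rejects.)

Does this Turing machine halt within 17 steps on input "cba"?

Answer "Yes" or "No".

Execution trace:
Initial: [p0]cba
Step 1: δ(p0, c) = (p0, b, L) → [p0]□bba
Step 2: δ(p0, □) = (pR, b, L) → [pR]□bbba

The machine reaches the reject state pR and halts.
The machine halted after 2 steps (within the 17-step bound).

Answer: Yes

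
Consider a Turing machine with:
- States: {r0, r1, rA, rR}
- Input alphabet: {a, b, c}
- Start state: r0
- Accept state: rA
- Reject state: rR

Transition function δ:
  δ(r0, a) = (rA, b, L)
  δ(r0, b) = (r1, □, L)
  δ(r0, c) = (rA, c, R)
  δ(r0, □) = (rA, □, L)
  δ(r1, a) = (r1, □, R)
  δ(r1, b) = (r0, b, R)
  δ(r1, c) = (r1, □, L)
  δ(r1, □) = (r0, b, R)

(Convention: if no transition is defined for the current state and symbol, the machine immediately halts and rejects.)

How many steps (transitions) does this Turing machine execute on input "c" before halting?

Execution trace:
Initial: [r0]c
Step 1: δ(r0, c) = (rA, c, R) → c[rA]□

The machine reaches the accept state rA and halts.

The machine executed 1 step before halting.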